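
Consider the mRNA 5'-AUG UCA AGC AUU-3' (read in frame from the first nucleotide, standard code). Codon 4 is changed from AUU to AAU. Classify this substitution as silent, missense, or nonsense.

missense

Position 11 falls in codon 4: AUU → Ile.
After the substitution the codon is AAU → Asn.
Ile ≠ Asn, so this is a missense mutation.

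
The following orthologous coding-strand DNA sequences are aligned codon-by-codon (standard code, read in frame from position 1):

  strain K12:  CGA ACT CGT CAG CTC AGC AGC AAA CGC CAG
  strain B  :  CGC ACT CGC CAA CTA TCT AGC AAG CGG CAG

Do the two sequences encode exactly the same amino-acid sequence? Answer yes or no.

yes

Codon 1: CGA Arg / CGC Arg — synonymous.
Codon 2: ACT Thr / ACT Thr — identical.
Codon 3: CGT Arg / CGC Arg — synonymous.
Codon 4: CAG Gln / CAA Gln — synonymous.
Codon 5: CTC Leu / CTA Leu — synonymous.
Codon 6: AGC Ser / TCT Ser — synonymous.
Codon 7: AGC Ser / AGC Ser — identical.
Codon 8: AAA Lys / AAG Lys — synonymous.
Codon 9: CGC Arg / CGG Arg — synonymous.
Codon 10: CAG Gln / CAG Gln — identical.
Nonsynonymous differences: 0 → same protein.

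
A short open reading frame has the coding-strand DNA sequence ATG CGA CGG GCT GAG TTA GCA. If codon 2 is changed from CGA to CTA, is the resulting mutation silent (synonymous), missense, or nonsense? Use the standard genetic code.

Position 5 falls in codon 2: CGA → Arg.
After the substitution the codon is CTA → Leu.
Arg ≠ Leu, so this is a missense mutation.

missense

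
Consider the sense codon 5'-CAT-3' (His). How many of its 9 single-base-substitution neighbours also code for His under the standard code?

Position 1: none → 0 synonymous.
Position 2: none → 0 synonymous.
Position 3: CAC → 1 synonymous.
Total: 0 + 0 + 1 = 1.

1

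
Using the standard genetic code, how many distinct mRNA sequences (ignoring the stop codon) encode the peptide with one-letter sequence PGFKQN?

Pro: 4 codons.
Gly: 4 codons.
Phe: 2 codons.
Lys: 2 codons.
Gln: 2 codons.
Asn: 2 codons.
4 × 4 × 2 × 2 × 2 × 2 = 256.

256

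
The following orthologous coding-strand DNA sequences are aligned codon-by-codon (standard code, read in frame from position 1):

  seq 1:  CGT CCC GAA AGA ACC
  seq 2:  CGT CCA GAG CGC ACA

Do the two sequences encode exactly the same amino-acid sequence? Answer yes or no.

Codon 1: CGT Arg / CGT Arg — identical.
Codon 2: CCC Pro / CCA Pro — synonymous.
Codon 3: GAA Glu / GAG Glu — synonymous.
Codon 4: AGA Arg / CGC Arg — synonymous.
Codon 5: ACC Thr / ACA Thr — synonymous.
Nonsynonymous differences: 0 → same protein.

yes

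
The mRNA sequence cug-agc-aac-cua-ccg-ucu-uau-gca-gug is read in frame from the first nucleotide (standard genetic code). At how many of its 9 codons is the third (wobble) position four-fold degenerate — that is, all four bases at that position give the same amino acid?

Codon 1 CUG (Leu): third position 4-fold.
Codon 2 AGC (Ser): third position 2-fold.
Codon 3 AAC (Asn): third position 2-fold.
Codon 4 CUA (Leu): third position 4-fold.
Codon 5 CCG (Pro): third position 4-fold.
Codon 6 UCU (Ser): third position 4-fold.
Codon 7 UAU (Tyr): third position 2-fold.
Codon 8 GCA (Ala): third position 4-fold.
Codon 9 GUG (Val): third position 4-fold.
Four-fold degenerate third positions: 6.

6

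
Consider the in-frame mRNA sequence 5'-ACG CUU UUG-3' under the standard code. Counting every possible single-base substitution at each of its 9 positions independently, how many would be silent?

Codon 1 (ACG, Thr): 3 synonymous substitutions.
Codon 2 (CUU, Leu): 3 synonymous substitutions.
Codon 3 (UUG, Leu): 2 synonymous substitutions.
Total: 3 + 3 + 2 = 8.

8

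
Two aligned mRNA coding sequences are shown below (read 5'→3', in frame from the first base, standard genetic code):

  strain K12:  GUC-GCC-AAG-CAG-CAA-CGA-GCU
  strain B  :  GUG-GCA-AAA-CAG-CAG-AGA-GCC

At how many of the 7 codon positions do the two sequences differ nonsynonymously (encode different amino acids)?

0

Codon 1: GUC Val / GUG Val — synonymous.
Codon 2: GCC Ala / GCA Ala — synonymous.
Codon 3: AAG Lys / AAA Lys — synonymous.
Codon 4: CAG Gln / CAG Gln — identical.
Codon 5: CAA Gln / CAG Gln — synonymous.
Codon 6: CGA Arg / AGA Arg — synonymous.
Codon 7: GCU Ala / GCC Ala — synonymous.
Nonsynonymous differences: 0.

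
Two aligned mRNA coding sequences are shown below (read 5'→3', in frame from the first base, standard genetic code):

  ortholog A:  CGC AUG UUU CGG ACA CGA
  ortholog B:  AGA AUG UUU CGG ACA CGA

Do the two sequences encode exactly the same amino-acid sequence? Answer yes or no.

Codon 1: CGC Arg / AGA Arg — synonymous.
Codon 2: AUG Met / AUG Met — identical.
Codon 3: UUU Phe / UUU Phe — identical.
Codon 4: CGG Arg / CGG Arg — identical.
Codon 5: ACA Thr / ACA Thr — identical.
Codon 6: CGA Arg / CGA Arg — identical.
Nonsynonymous differences: 0 → same protein.

yes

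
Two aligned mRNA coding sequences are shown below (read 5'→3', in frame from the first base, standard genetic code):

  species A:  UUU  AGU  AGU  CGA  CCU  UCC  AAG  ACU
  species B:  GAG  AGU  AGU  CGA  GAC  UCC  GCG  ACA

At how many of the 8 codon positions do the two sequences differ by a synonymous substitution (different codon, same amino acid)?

Codon 1: UUU Phe / GAG Glu — nonsynonymous.
Codon 2: AGU Ser / AGU Ser — identical.
Codon 3: AGU Ser / AGU Ser — identical.
Codon 4: CGA Arg / CGA Arg — identical.
Codon 5: CCU Pro / GAC Asp — nonsynonymous.
Codon 6: UCC Ser / UCC Ser — identical.
Codon 7: AAG Lys / GCG Ala — nonsynonymous.
Codon 8: ACU Thr / ACA Thr — synonymous.
Synonymous differences: 1.

1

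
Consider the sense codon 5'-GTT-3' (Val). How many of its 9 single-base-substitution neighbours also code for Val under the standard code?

Position 1: none → 0 synonymous.
Position 2: none → 0 synonymous.
Position 3: GTC, GTA, GTG → 3 synonymous.
Total: 0 + 0 + 3 = 3.

3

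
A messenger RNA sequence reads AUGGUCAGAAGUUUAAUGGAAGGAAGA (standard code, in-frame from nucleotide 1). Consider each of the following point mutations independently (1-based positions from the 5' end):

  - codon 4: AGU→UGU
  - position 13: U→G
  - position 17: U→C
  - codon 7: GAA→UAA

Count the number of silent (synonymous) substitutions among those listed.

0

Codon 4: AGU (Ser) → UGU (Cys) — missense.
Codon 5: UUA (Leu) → GUA (Val) — missense.
Codon 6: AUG (Met) → ACG (Thr) — missense.
Codon 7: GAA (Glu) → UAA (Stop) — nonsense.
Synonymous: 0 of 4.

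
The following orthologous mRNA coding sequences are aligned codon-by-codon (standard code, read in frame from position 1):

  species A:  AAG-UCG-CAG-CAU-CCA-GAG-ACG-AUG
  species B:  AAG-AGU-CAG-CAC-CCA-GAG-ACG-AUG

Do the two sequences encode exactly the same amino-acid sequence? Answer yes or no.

Codon 1: AAG Lys / AAG Lys — identical.
Codon 2: UCG Ser / AGU Ser — synonymous.
Codon 3: CAG Gln / CAG Gln — identical.
Codon 4: CAU His / CAC His — synonymous.
Codon 5: CCA Pro / CCA Pro — identical.
Codon 6: GAG Glu / GAG Glu — identical.
Codon 7: ACG Thr / ACG Thr — identical.
Codon 8: AUG Met / AUG Met — identical.
Nonsynonymous differences: 0 → same protein.

yes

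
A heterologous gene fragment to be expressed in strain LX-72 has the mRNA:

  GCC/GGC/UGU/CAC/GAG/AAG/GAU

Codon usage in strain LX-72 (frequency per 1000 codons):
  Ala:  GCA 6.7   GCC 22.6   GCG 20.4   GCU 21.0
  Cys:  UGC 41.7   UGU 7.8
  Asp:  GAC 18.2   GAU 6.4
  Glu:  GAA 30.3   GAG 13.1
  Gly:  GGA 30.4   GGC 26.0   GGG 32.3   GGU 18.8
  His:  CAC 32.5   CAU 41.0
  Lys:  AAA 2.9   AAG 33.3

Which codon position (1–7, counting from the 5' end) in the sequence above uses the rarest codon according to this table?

Codon 1 GCC (Ala): 22.6 per 1000.
Codon 2 GGC (Gly): 26.0 per 1000.
Codon 3 UGU (Cys): 7.8 per 1000.
Codon 4 CAC (His): 32.5 per 1000.
Codon 5 GAG (Glu): 13.1 per 1000.
Codon 6 AAG (Lys): 33.3 per 1000.
Codon 7 GAU (Asp): 6.4 per 1000.
Lowest frequency is 6.4 at codon 7.

7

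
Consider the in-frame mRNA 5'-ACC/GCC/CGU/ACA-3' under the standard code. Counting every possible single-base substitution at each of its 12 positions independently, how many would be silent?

Codon 1 (ACC, Thr): 3 synonymous substitutions.
Codon 2 (GCC, Ala): 3 synonymous substitutions.
Codon 3 (CGU, Arg): 3 synonymous substitutions.
Codon 4 (ACA, Thr): 3 synonymous substitutions.
Total: 3 + 3 + 3 + 3 = 12.

12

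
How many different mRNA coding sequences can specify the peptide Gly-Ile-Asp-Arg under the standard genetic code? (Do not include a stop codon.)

144

Gly: 4 codons.
Ile: 3 codons.
Asp: 2 codons.
Arg: 6 codons.
4 × 3 × 2 × 6 = 144.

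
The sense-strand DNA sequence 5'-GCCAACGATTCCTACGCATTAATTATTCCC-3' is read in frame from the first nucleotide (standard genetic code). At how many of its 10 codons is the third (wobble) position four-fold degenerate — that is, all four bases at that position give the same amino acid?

4

Codon 1 GCC (Ala): third position 4-fold.
Codon 2 AAC (Asn): third position 2-fold.
Codon 3 GAT (Asp): third position 2-fold.
Codon 4 TCC (Ser): third position 4-fold.
Codon 5 TAC (Tyr): third position 2-fold.
Codon 6 GCA (Ala): third position 4-fold.
Codon 7 TTA (Leu): third position 2-fold.
Codon 8 ATT (Ile): third position 3-fold.
Codon 9 ATT (Ile): third position 3-fold.
Codon 10 CCC (Pro): third position 4-fold.
Four-fold degenerate third positions: 4.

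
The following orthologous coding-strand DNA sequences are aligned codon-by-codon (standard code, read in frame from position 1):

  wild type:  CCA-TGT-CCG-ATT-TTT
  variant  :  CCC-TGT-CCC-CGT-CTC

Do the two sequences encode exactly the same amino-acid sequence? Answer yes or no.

Codon 1: CCA Pro / CCC Pro — synonymous.
Codon 2: TGT Cys / TGT Cys — identical.
Codon 3: CCG Pro / CCC Pro — synonymous.
Codon 4: ATT Ile / CGT Arg — nonsynonymous.
Codon 5: TTT Phe / CTC Leu — nonsynonymous.
Nonsynonymous differences: 2 → different protein.

no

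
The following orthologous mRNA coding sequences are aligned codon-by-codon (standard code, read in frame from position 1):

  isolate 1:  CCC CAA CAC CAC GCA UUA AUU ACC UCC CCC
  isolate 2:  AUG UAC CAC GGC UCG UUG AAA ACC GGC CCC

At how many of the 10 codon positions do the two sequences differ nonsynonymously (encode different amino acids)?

Codon 1: CCC Pro / AUG Met — nonsynonymous.
Codon 2: CAA Gln / UAC Tyr — nonsynonymous.
Codon 3: CAC His / CAC His — identical.
Codon 4: CAC His / GGC Gly — nonsynonymous.
Codon 5: GCA Ala / UCG Ser — nonsynonymous.
Codon 6: UUA Leu / UUG Leu — synonymous.
Codon 7: AUU Ile / AAA Lys — nonsynonymous.
Codon 8: ACC Thr / ACC Thr — identical.
Codon 9: UCC Ser / GGC Gly — nonsynonymous.
Codon 10: CCC Pro / CCC Pro — identical.
Nonsynonymous differences: 6.

6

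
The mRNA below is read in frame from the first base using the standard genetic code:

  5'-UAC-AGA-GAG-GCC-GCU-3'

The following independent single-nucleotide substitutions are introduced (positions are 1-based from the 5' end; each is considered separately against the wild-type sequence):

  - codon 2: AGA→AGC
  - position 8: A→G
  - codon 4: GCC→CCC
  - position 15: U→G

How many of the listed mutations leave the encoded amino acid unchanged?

Codon 2: AGA (Arg) → AGC (Ser) — missense.
Codon 3: GAG (Glu) → GGG (Gly) — missense.
Codon 4: GCC (Ala) → CCC (Pro) — missense.
Codon 5: GCU (Ala) → GCG (Ala) — synonymous.
Synonymous: 1 of 4.

1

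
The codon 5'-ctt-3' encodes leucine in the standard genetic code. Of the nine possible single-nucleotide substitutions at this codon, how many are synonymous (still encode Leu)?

3

Position 1: none → 0 synonymous.
Position 2: none → 0 synonymous.
Position 3: CTC, CTA, CTG → 3 synonymous.
Total: 0 + 0 + 3 = 3.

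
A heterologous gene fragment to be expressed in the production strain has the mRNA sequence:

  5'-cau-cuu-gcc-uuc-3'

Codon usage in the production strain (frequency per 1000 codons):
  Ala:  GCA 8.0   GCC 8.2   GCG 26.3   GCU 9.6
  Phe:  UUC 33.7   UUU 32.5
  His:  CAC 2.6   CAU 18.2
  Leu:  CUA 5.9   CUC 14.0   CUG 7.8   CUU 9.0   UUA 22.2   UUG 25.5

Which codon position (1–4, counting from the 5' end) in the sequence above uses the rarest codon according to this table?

Codon 1 CAU (His): 18.2 per 1000.
Codon 2 CUU (Leu): 9.0 per 1000.
Codon 3 GCC (Ala): 8.2 per 1000.
Codon 4 UUC (Phe): 33.7 per 1000.
Lowest frequency is 8.2 at codon 3.

3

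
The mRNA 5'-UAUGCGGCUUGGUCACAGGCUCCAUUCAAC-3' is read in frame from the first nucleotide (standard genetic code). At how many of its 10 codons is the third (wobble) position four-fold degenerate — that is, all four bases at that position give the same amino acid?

5

Codon 1 UAU (Tyr): third position 2-fold.
Codon 2 GCG (Ala): third position 4-fold.
Codon 3 GCU (Ala): third position 4-fold.
Codon 4 UGG (Trp): third position 1-fold.
Codon 5 UCA (Ser): third position 4-fold.
Codon 6 CAG (Gln): third position 2-fold.
Codon 7 GCU (Ala): third position 4-fold.
Codon 8 CCA (Pro): third position 4-fold.
Codon 9 UUC (Phe): third position 2-fold.
Codon 10 AAC (Asn): third position 2-fold.
Four-fold degenerate third positions: 5.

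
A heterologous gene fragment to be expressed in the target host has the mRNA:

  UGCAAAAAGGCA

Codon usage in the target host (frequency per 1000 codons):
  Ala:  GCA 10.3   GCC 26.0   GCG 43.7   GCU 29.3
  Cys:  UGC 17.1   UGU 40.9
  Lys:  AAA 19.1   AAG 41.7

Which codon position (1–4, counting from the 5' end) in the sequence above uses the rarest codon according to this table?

Codon 1 UGC (Cys): 17.1 per 1000.
Codon 2 AAA (Lys): 19.1 per 1000.
Codon 3 AAG (Lys): 41.7 per 1000.
Codon 4 GCA (Ala): 10.3 per 1000.
Lowest frequency is 10.3 at codon 4.

4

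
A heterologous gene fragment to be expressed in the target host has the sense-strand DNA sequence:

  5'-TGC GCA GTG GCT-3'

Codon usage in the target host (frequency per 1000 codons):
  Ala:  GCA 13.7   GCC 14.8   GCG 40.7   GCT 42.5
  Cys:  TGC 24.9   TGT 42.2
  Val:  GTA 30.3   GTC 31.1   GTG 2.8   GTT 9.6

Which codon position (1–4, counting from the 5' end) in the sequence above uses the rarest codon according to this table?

3

Codon 1 TGC (Cys): 24.9 per 1000.
Codon 2 GCA (Ala): 13.7 per 1000.
Codon 3 GTG (Val): 2.8 per 1000.
Codon 4 GCT (Ala): 42.5 per 1000.
Lowest frequency is 2.8 at codon 3.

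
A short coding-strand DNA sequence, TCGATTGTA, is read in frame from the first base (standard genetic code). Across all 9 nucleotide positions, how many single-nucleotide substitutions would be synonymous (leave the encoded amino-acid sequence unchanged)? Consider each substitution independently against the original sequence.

Codon 1 (TCG, Ser): 3 synonymous substitutions.
Codon 2 (ATT, Ile): 2 synonymous substitutions.
Codon 3 (GTA, Val): 3 synonymous substitutions.
Total: 3 + 2 + 3 = 8.

8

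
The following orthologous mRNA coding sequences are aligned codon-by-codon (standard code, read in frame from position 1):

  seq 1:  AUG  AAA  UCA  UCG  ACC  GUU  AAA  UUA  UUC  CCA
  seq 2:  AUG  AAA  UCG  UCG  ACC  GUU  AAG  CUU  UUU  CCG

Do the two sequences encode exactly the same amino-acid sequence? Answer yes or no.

Codon 1: AUG Met / AUG Met — identical.
Codon 2: AAA Lys / AAA Lys — identical.
Codon 3: UCA Ser / UCG Ser — synonymous.
Codon 4: UCG Ser / UCG Ser — identical.
Codon 5: ACC Thr / ACC Thr — identical.
Codon 6: GUU Val / GUU Val — identical.
Codon 7: AAA Lys / AAG Lys — synonymous.
Codon 8: UUA Leu / CUU Leu — synonymous.
Codon 9: UUC Phe / UUU Phe — synonymous.
Codon 10: CCA Pro / CCG Pro — synonymous.
Nonsynonymous differences: 0 → same protein.

yes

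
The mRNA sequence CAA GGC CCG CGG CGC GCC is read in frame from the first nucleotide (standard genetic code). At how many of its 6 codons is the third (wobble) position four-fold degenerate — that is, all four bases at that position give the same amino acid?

Codon 1 CAA (Gln): third position 2-fold.
Codon 2 GGC (Gly): third position 4-fold.
Codon 3 CCG (Pro): third position 4-fold.
Codon 4 CGG (Arg): third position 4-fold.
Codon 5 CGC (Arg): third position 4-fold.
Codon 6 GCC (Ala): third position 4-fold.
Four-fold degenerate third positions: 5.

5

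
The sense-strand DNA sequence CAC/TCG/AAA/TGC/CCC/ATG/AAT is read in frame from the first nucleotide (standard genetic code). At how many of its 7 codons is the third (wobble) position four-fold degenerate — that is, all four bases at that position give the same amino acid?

Codon 1 CAC (His): third position 2-fold.
Codon 2 TCG (Ser): third position 4-fold.
Codon 3 AAA (Lys): third position 2-fold.
Codon 4 TGC (Cys): third position 2-fold.
Codon 5 CCC (Pro): third position 4-fold.
Codon 6 ATG (Met): third position 1-fold.
Codon 7 AAT (Asn): third position 2-fold.
Four-fold degenerate third positions: 2.

2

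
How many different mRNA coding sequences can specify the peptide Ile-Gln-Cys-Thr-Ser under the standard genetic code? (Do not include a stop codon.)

Ile: 3 codons.
Gln: 2 codons.
Cys: 2 codons.
Thr: 4 codons.
Ser: 6 codons.
3 × 2 × 2 × 4 × 6 = 288.

288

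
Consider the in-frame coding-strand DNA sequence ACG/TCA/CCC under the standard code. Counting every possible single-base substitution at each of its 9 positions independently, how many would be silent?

9

Codon 1 (ACG, Thr): 3 synonymous substitutions.
Codon 2 (TCA, Ser): 3 synonymous substitutions.
Codon 3 (CCC, Pro): 3 synonymous substitutions.
Total: 3 + 3 + 3 = 9.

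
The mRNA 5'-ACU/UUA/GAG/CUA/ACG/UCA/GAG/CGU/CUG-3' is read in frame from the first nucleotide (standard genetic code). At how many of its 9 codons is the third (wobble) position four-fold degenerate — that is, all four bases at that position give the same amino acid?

Codon 1 ACU (Thr): third position 4-fold.
Codon 2 UUA (Leu): third position 2-fold.
Codon 3 GAG (Glu): third position 2-fold.
Codon 4 CUA (Leu): third position 4-fold.
Codon 5 ACG (Thr): third position 4-fold.
Codon 6 UCA (Ser): third position 4-fold.
Codon 7 GAG (Glu): third position 2-fold.
Codon 8 CGU (Arg): third position 4-fold.
Codon 9 CUG (Leu): third position 4-fold.
Four-fold degenerate third positions: 6.

6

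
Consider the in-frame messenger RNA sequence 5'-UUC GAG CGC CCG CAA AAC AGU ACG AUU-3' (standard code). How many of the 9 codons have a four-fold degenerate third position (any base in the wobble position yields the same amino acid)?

3

Codon 1 UUC (Phe): third position 2-fold.
Codon 2 GAG (Glu): third position 2-fold.
Codon 3 CGC (Arg): third position 4-fold.
Codon 4 CCG (Pro): third position 4-fold.
Codon 5 CAA (Gln): third position 2-fold.
Codon 6 AAC (Asn): third position 2-fold.
Codon 7 AGU (Ser): third position 2-fold.
Codon 8 ACG (Thr): third position 4-fold.
Codon 9 AUU (Ile): third position 3-fold.
Four-fold degenerate third positions: 3.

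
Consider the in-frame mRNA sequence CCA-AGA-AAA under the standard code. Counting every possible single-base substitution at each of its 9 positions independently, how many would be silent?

6

Codon 1 (CCA, Pro): 3 synonymous substitutions.
Codon 2 (AGA, Arg): 2 synonymous substitutions.
Codon 3 (AAA, Lys): 1 synonymous substitution.
Total: 3 + 2 + 1 = 6.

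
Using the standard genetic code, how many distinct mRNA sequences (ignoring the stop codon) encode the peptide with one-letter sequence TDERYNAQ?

Thr: 4 codons.
Asp: 2 codons.
Glu: 2 codons.
Arg: 6 codons.
Tyr: 2 codons.
Asn: 2 codons.
Ala: 4 codons.
Gln: 2 codons.
4 × 2 × 2 × 6 × 2 × 2 × 4 × 2 = 3072.

3072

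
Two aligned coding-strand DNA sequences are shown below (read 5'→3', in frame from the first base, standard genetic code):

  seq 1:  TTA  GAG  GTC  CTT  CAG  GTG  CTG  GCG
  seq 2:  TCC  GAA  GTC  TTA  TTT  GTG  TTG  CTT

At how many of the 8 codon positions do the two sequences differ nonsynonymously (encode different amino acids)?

3

Codon 1: TTA Leu / TCC Ser — nonsynonymous.
Codon 2: GAG Glu / GAA Glu — synonymous.
Codon 3: GTC Val / GTC Val — identical.
Codon 4: CTT Leu / TTA Leu — synonymous.
Codon 5: CAG Gln / TTT Phe — nonsynonymous.
Codon 6: GTG Val / GTG Val — identical.
Codon 7: CTG Leu / TTG Leu — synonymous.
Codon 8: GCG Ala / CTT Leu — nonsynonymous.
Nonsynonymous differences: 3.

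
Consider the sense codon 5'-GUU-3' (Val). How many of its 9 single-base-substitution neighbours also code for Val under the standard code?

3

Position 1: none → 0 synonymous.
Position 2: none → 0 synonymous.
Position 3: GUC, GUA, GUG → 3 synonymous.
Total: 0 + 0 + 3 = 3.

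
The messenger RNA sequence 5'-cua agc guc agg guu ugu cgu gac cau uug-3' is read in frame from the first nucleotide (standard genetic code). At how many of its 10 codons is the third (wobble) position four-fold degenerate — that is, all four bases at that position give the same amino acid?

Codon 1 CUA (Leu): third position 4-fold.
Codon 2 AGC (Ser): third position 2-fold.
Codon 3 GUC (Val): third position 4-fold.
Codon 4 AGG (Arg): third position 2-fold.
Codon 5 GUU (Val): third position 4-fold.
Codon 6 UGU (Cys): third position 2-fold.
Codon 7 CGU (Arg): third position 4-fold.
Codon 8 GAC (Asp): third position 2-fold.
Codon 9 CAU (His): third position 2-fold.
Codon 10 UUG (Leu): third position 2-fold.
Four-fold degenerate third positions: 4.

4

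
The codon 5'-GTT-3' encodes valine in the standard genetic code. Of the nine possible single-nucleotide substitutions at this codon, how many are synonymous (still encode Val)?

Position 1: none → 0 synonymous.
Position 2: none → 0 synonymous.
Position 3: GTC, GTA, GTG → 3 synonymous.
Total: 0 + 0 + 3 = 3.

3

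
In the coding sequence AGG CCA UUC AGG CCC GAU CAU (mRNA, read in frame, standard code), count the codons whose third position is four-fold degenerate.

Codon 1 AGG (Arg): third position 2-fold.
Codon 2 CCA (Pro): third position 4-fold.
Codon 3 UUC (Phe): third position 2-fold.
Codon 4 AGG (Arg): third position 2-fold.
Codon 5 CCC (Pro): third position 4-fold.
Codon 6 GAU (Asp): third position 2-fold.
Codon 7 CAU (His): third position 2-fold.
Four-fold degenerate third positions: 2.

2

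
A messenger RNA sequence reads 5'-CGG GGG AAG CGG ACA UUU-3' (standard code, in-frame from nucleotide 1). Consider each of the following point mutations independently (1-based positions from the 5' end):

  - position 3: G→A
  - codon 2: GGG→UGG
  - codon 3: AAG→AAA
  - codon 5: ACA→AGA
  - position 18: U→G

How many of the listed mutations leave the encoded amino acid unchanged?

2

Codon 1: CGG (Arg) → CGA (Arg) — synonymous.
Codon 2: GGG (Gly) → UGG (Trp) — missense.
Codon 3: AAG (Lys) → AAA (Lys) — synonymous.
Codon 5: ACA (Thr) → AGA (Arg) — missense.
Codon 6: UUU (Phe) → UUG (Leu) — missense.
Synonymous: 2 of 5.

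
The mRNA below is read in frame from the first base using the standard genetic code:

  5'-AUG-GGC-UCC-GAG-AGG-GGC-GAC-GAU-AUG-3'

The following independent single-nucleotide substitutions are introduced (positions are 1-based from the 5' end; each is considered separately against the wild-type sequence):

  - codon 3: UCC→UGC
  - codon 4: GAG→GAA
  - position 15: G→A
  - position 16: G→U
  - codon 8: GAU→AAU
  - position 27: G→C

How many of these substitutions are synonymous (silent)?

Codon 3: UCC (Ser) → UGC (Cys) — missense.
Codon 4: GAG (Glu) → GAA (Glu) — synonymous.
Codon 5: AGG (Arg) → AGA (Arg) — synonymous.
Codon 6: GGC (Gly) → UGC (Cys) — missense.
Codon 8: GAU (Asp) → AAU (Asn) — missense.
Codon 9: AUG (Met) → AUC (Ile) — missense.
Synonymous: 2 of 6.

2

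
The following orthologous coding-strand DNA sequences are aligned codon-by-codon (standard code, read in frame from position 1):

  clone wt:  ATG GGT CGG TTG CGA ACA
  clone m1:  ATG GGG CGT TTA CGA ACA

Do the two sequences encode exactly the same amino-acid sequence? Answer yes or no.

Codon 1: ATG Met / ATG Met — identical.
Codon 2: GGT Gly / GGG Gly — synonymous.
Codon 3: CGG Arg / CGT Arg — synonymous.
Codon 4: TTG Leu / TTA Leu — synonymous.
Codon 5: CGA Arg / CGA Arg — identical.
Codon 6: ACA Thr / ACA Thr — identical.
Nonsynonymous differences: 0 → same protein.

yes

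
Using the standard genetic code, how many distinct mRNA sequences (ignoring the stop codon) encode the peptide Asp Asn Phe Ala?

32

Asp: 2 codons.
Asn: 2 codons.
Phe: 2 codons.
Ala: 4 codons.
2 × 2 × 2 × 4 = 32.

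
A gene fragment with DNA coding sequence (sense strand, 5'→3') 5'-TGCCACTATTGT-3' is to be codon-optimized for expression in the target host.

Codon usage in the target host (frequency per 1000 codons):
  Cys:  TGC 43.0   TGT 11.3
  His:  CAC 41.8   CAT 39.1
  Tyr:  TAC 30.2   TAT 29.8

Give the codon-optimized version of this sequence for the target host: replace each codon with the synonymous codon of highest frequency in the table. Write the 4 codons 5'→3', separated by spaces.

TGC CAC TAC TGC

Codon 1 (Cys): best is TGC at 43.0.
Codon 2 (His): best is CAC at 41.8.
Codon 3 (Tyr): best is TAC at 30.2.
Codon 4 (Cys): best is TGC at 43.0.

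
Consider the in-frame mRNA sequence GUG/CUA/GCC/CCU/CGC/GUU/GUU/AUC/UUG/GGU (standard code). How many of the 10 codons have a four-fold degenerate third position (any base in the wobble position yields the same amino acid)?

8

Codon 1 GUG (Val): third position 4-fold.
Codon 2 CUA (Leu): third position 4-fold.
Codon 3 GCC (Ala): third position 4-fold.
Codon 4 CCU (Pro): third position 4-fold.
Codon 5 CGC (Arg): third position 4-fold.
Codon 6 GUU (Val): third position 4-fold.
Codon 7 GUU (Val): third position 4-fold.
Codon 8 AUC (Ile): third position 3-fold.
Codon 9 UUG (Leu): third position 2-fold.
Codon 10 GGU (Gly): third position 4-fold.
Four-fold degenerate third positions: 8.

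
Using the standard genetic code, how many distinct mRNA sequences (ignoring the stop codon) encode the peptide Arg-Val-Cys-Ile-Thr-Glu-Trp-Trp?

1152

Arg: 6 codons.
Val: 4 codons.
Cys: 2 codons.
Ile: 3 codons.
Thr: 4 codons.
Glu: 2 codons.
Trp: 1 codon.
Trp: 1 codon.
6 × 4 × 2 × 3 × 4 × 2 × 1 × 1 = 1152.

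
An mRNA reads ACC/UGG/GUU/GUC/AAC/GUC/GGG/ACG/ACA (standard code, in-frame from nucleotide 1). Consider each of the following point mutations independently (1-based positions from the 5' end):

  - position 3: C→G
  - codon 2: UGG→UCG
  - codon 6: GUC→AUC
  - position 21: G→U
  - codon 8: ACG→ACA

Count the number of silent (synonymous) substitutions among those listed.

3

Codon 1: ACC (Thr) → ACG (Thr) — synonymous.
Codon 2: UGG (Trp) → UCG (Ser) — missense.
Codon 6: GUC (Val) → AUC (Ile) — missense.
Codon 7: GGG (Gly) → GGU (Gly) — synonymous.
Codon 8: ACG (Thr) → ACA (Thr) — synonymous.
Synonymous: 3 of 5.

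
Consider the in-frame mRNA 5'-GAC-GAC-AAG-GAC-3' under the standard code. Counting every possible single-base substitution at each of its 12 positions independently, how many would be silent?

4

Codon 1 (GAC, Asp): 1 synonymous substitution.
Codon 2 (GAC, Asp): 1 synonymous substitution.
Codon 3 (AAG, Lys): 1 synonymous substitution.
Codon 4 (GAC, Asp): 1 synonymous substitution.
Total: 1 + 1 + 1 + 1 = 4.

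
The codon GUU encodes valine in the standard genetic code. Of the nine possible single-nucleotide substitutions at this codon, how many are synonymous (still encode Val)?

Position 1: none → 0 synonymous.
Position 2: none → 0 synonymous.
Position 3: GUC, GUA, GUG → 3 synonymous.
Total: 0 + 0 + 3 = 3.

3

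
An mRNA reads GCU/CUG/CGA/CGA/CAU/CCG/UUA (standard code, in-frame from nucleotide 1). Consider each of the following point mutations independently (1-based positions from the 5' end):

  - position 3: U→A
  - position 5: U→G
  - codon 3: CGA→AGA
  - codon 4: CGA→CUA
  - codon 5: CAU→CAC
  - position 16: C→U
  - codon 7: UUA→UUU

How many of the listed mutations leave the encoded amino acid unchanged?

Codon 1: GCU (Ala) → GCA (Ala) — synonymous.
Codon 2: CUG (Leu) → CGG (Arg) — missense.
Codon 3: CGA (Arg) → AGA (Arg) — synonymous.
Codon 4: CGA (Arg) → CUA (Leu) — missense.
Codon 5: CAU (His) → CAC (His) — synonymous.
Codon 6: CCG (Pro) → UCG (Ser) — missense.
Codon 7: UUA (Leu) → UUU (Phe) — missense.
Synonymous: 3 of 7.

3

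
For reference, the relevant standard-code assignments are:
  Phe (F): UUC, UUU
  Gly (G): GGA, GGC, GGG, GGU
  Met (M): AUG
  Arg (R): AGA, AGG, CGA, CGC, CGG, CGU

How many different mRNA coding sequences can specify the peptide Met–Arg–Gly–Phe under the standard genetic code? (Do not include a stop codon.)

Met: 1 codon.
Arg: 6 codons.
Gly: 4 codons.
Phe: 2 codons.
1 × 6 × 4 × 2 = 48.

48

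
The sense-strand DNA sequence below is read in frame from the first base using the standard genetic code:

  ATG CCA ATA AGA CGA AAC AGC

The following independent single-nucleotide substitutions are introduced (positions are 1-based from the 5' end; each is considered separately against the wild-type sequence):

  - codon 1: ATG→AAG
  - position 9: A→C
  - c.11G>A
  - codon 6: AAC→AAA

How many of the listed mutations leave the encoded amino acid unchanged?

1

Codon 1: ATG (Met) → AAG (Lys) — missense.
Codon 3: ATA (Ile) → ATC (Ile) — synonymous.
Codon 4: AGA (Arg) → AAA (Lys) — missense.
Codon 6: AAC (Asn) → AAA (Lys) — missense.
Synonymous: 1 of 4.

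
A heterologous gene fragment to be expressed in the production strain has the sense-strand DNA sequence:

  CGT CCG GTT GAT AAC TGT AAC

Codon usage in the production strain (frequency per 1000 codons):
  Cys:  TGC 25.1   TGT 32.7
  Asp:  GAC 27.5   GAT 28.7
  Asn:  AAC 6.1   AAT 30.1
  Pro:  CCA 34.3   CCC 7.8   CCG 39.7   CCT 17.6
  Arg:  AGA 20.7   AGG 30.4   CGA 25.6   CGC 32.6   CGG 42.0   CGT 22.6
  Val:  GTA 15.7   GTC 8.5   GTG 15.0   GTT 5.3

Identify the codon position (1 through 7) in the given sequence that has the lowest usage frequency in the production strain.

Codon 1 CGT (Arg): 22.6 per 1000.
Codon 2 CCG (Pro): 39.7 per 1000.
Codon 3 GTT (Val): 5.3 per 1000.
Codon 4 GAT (Asp): 28.7 per 1000.
Codon 5 AAC (Asn): 6.1 per 1000.
Codon 6 TGT (Cys): 32.7 per 1000.
Codon 7 AAC (Asn): 6.1 per 1000.
Lowest frequency is 5.3 at codon 3.

3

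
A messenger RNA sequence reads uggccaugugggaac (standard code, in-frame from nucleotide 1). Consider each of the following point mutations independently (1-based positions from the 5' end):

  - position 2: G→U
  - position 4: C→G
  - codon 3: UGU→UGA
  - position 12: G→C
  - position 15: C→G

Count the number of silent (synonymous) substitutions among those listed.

1

Codon 1: UGG (Trp) → UUG (Leu) — missense.
Codon 2: CCA (Pro) → GCA (Ala) — missense.
Codon 3: UGU (Cys) → UGA (Stop) — nonsense.
Codon 4: GGG (Gly) → GGC (Gly) — synonymous.
Codon 5: AAC (Asn) → AAG (Lys) — missense.
Synonymous: 1 of 5.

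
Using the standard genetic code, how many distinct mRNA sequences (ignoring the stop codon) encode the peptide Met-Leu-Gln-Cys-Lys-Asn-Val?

Met: 1 codon.
Leu: 6 codons.
Gln: 2 codons.
Cys: 2 codons.
Lys: 2 codons.
Asn: 2 codons.
Val: 4 codons.
1 × 6 × 2 × 2 × 2 × 2 × 4 = 384.

384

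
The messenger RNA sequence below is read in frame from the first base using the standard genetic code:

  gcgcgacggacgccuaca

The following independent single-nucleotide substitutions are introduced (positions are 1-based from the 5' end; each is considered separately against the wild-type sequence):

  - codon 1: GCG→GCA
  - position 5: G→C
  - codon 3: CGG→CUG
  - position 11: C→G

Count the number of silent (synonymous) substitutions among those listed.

Codon 1: GCG (Ala) → GCA (Ala) — synonymous.
Codon 2: CGA (Arg) → CCA (Pro) — missense.
Codon 3: CGG (Arg) → CUG (Leu) — missense.
Codon 4: ACG (Thr) → AGG (Arg) — missense.
Synonymous: 1 of 4.

1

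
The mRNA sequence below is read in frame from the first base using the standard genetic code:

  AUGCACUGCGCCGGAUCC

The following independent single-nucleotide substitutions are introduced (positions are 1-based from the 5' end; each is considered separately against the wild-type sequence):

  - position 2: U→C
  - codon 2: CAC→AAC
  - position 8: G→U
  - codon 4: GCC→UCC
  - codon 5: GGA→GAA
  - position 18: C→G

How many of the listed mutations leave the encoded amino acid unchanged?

Codon 1: AUG (Met) → ACG (Thr) — missense.
Codon 2: CAC (His) → AAC (Asn) — missense.
Codon 3: UGC (Cys) → UUC (Phe) — missense.
Codon 4: GCC (Ala) → UCC (Ser) — missense.
Codon 5: GGA (Gly) → GAA (Glu) — missense.
Codon 6: UCC (Ser) → UCG (Ser) — synonymous.
Synonymous: 1 of 6.

1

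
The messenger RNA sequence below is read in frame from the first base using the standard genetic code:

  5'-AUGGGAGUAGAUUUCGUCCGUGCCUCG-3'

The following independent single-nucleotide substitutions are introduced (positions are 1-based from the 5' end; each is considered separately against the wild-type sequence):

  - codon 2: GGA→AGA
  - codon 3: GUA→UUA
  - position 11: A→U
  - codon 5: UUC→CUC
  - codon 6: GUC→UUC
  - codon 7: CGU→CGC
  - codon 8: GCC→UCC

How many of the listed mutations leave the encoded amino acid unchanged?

Codon 2: GGA (Gly) → AGA (Arg) — missense.
Codon 3: GUA (Val) → UUA (Leu) — missense.
Codon 4: GAU (Asp) → GUU (Val) — missense.
Codon 5: UUC (Phe) → CUC (Leu) — missense.
Codon 6: GUC (Val) → UUC (Phe) — missense.
Codon 7: CGU (Arg) → CGC (Arg) — synonymous.
Codon 8: GCC (Ala) → UCC (Ser) — missense.
Synonymous: 1 of 7.

1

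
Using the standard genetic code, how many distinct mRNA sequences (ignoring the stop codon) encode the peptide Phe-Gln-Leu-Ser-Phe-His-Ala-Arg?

13824

Phe: 2 codons.
Gln: 2 codons.
Leu: 6 codons.
Ser: 6 codons.
Phe: 2 codons.
His: 2 codons.
Ala: 4 codons.
Arg: 6 codons.
2 × 2 × 6 × 6 × 2 × 2 × 4 × 6 = 13824.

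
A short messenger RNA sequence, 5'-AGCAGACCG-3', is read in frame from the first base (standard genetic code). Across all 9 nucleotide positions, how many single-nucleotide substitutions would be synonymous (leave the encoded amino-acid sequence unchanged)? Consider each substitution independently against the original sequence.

6

Codon 1 (AGC, Ser): 1 synonymous substitution.
Codon 2 (AGA, Arg): 2 synonymous substitutions.
Codon 3 (CCG, Pro): 3 synonymous substitutions.
Total: 1 + 2 + 3 = 6.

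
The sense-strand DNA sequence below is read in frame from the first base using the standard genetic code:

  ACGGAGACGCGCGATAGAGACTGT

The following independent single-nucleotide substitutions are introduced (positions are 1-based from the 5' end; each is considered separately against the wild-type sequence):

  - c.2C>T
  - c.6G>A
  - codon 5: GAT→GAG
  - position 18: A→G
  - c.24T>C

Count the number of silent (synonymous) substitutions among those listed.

3

Codon 1: ACG (Thr) → ATG (Met) — missense.
Codon 2: GAG (Glu) → GAA (Glu) — synonymous.
Codon 5: GAT (Asp) → GAG (Glu) — missense.
Codon 6: AGA (Arg) → AGG (Arg) — synonymous.
Codon 8: TGT (Cys) → TGC (Cys) — synonymous.
Synonymous: 3 of 5.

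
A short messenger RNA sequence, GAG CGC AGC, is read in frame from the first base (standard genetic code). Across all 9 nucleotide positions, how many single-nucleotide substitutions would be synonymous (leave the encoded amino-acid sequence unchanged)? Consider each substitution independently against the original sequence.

5

Codon 1 (GAG, Glu): 1 synonymous substitution.
Codon 2 (CGC, Arg): 3 synonymous substitutions.
Codon 3 (AGC, Ser): 1 synonymous substitution.
Total: 1 + 3 + 1 = 5.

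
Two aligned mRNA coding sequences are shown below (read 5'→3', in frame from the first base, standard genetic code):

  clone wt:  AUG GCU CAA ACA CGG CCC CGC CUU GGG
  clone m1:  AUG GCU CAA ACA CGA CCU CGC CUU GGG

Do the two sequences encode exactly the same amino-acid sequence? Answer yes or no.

Codon 1: AUG Met / AUG Met — identical.
Codon 2: GCU Ala / GCU Ala — identical.
Codon 3: CAA Gln / CAA Gln — identical.
Codon 4: ACA Thr / ACA Thr — identical.
Codon 5: CGG Arg / CGA Arg — synonymous.
Codon 6: CCC Pro / CCU Pro — synonymous.
Codon 7: CGC Arg / CGC Arg — identical.
Codon 8: CUU Leu / CUU Leu — identical.
Codon 9: GGG Gly / GGG Gly — identical.
Nonsynonymous differences: 0 → same protein.

yes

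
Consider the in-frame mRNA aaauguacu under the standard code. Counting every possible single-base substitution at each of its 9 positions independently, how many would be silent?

Codon 1 (AAA, Lys): 1 synonymous substitution.
Codon 2 (UGU, Cys): 1 synonymous substitution.
Codon 3 (ACU, Thr): 3 synonymous substitutions.
Total: 1 + 1 + 3 = 5.

5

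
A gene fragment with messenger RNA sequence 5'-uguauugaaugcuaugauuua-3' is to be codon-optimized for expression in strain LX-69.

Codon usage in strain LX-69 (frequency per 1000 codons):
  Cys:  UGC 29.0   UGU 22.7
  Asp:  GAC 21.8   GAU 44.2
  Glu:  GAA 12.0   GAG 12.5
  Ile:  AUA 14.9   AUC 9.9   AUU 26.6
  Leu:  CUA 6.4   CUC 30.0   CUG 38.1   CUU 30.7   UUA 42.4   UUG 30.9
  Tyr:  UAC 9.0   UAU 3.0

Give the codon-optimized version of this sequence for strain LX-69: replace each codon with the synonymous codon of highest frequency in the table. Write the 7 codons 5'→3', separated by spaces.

Codon 1 (Cys): best is UGC at 29.0.
Codon 2 (Ile): best is AUU at 26.6.
Codon 3 (Glu): best is GAG at 12.5.
Codon 4 (Cys): best is UGC at 29.0.
Codon 5 (Tyr): best is UAC at 9.0.
Codon 6 (Asp): best is GAU at 44.2.
Codon 7 (Leu): best is UUA at 42.4.

UGC AUU GAG UGC UAC GAU UUA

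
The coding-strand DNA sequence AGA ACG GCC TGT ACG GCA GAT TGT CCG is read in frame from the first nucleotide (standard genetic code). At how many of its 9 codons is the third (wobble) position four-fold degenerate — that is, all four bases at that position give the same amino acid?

5

Codon 1 AGA (Arg): third position 2-fold.
Codon 2 ACG (Thr): third position 4-fold.
Codon 3 GCC (Ala): third position 4-fold.
Codon 4 TGT (Cys): third position 2-fold.
Codon 5 ACG (Thr): third position 4-fold.
Codon 6 GCA (Ala): third position 4-fold.
Codon 7 GAT (Asp): third position 2-fold.
Codon 8 TGT (Cys): third position 2-fold.
Codon 9 CCG (Pro): third position 4-fold.
Four-fold degenerate third positions: 5.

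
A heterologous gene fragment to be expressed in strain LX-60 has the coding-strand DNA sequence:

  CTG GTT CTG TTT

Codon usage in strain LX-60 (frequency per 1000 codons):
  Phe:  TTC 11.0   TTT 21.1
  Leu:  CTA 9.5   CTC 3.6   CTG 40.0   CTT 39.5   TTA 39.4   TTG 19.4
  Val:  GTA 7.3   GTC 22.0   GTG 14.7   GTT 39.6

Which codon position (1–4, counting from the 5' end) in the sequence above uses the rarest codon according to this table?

4

Codon 1 CTG (Leu): 40.0 per 1000.
Codon 2 GTT (Val): 39.6 per 1000.
Codon 3 CTG (Leu): 40.0 per 1000.
Codon 4 TTT (Phe): 21.1 per 1000.
Lowest frequency is 21.1 at codon 4.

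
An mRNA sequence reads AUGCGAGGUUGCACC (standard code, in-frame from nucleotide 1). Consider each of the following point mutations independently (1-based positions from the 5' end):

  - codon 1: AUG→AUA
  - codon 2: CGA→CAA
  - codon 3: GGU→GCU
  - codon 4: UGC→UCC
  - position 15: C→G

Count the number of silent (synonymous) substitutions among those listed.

1

Codon 1: AUG (Met) → AUA (Ile) — missense.
Codon 2: CGA (Arg) → CAA (Gln) — missense.
Codon 3: GGU (Gly) → GCU (Ala) — missense.
Codon 4: UGC (Cys) → UCC (Ser) — missense.
Codon 5: ACC (Thr) → ACG (Thr) — synonymous.
Synonymous: 1 of 5.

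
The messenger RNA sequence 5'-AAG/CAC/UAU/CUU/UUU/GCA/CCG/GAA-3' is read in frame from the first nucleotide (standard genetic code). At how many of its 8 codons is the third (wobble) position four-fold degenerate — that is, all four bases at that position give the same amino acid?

Codon 1 AAG (Lys): third position 2-fold.
Codon 2 CAC (His): third position 2-fold.
Codon 3 UAU (Tyr): third position 2-fold.
Codon 4 CUU (Leu): third position 4-fold.
Codon 5 UUU (Phe): third position 2-fold.
Codon 6 GCA (Ala): third position 4-fold.
Codon 7 CCG (Pro): third position 4-fold.
Codon 8 GAA (Glu): third position 2-fold.
Four-fold degenerate third positions: 3.

3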